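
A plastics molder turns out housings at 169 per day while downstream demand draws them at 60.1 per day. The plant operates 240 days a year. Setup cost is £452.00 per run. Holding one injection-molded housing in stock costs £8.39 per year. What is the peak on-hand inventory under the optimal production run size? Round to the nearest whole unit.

Annual demand D = 60.1 × 240 = 14,424.
Production build-up factor (1 − d/p) = 1 − 60.1/169 = 0.6444.
Q* = √(2DS / (H(1 − d/p))) = √(2 × 14,424 × 452 / (8.39 × 0.6444)).
= √(13,039,296 / 5.4063) ≈ 1553.014.
Maximum inventory = Q*(1 − d/p) = 1553.014 × 0.6444 ≈ 1000.729.

I_max ≈ 1,001 housings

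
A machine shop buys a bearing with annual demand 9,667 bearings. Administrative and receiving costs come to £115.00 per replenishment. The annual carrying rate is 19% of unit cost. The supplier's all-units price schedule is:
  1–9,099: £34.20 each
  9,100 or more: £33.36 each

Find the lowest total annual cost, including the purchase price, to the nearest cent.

Holding cost per unit per year at price C is H = 0.19·C.
For each price level, check whether its EOQ is feasible; otherwise the best quantity at that price is the breakpoint.
EOQ at £34.20 = 585.0 (feasible in tier 1): TC = 9,667×£34.20 + (9,667/585.0)×115 + (585.0/2)×0.19×£34.20 = £334,412.42.
EOQ at £33.36 = 592.3 < 9100, so use break Q=9100: TC = 9,667×£33.36 + (9,667/9100.0)×115 + (9100.0/2)×0.19×£33.36 = £351,453.01.
Lowest total cost among the candidates is at Q = 585.0.

TC* ≈ £334,412.42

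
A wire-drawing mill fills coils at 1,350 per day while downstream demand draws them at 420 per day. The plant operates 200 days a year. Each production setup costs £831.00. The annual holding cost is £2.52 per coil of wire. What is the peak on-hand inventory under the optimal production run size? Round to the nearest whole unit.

I_max ≈ 6,178 coils

Annual demand D = 420 × 200 = 84,000.
Production build-up factor (1 − d/p) = 1 − 420/1,350 = 0.6889.
Q* = √(2DS / (H(1 − d/p))) = √(2 × 84,000 × 831 / (2.52 × 0.6889)).
= √(139,608,000 / 1.736) ≈ 8967.684.
Maximum inventory = Q*(1 − d/p) = 8967.684 × 0.6889 ≈ 6177.738.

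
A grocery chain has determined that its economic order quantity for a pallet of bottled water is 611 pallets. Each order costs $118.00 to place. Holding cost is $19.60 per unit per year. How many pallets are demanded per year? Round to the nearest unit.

Squaring Q* = √(2DS/H) gives Q*² = 2DS/H.
From Q* = √(2DS/H): D = Q*²H / (2S) = 611² × 19.6 / (2 × 118) = 31004.625.

D ≈ 31,005 pallets per year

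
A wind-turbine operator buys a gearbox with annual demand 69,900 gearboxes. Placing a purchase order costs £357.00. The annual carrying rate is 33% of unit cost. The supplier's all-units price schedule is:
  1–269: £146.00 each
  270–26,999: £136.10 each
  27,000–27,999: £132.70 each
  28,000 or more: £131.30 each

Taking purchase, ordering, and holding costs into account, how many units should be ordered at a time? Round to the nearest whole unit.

Q* ≈ 1,054 gearboxes

Holding cost per unit per year at price C is H = 0.33·C.
For each price level, check whether its EOQ is feasible; otherwise the best quantity at that price is the breakpoint.
Tier 1 (£146.00): EOQ = 1017.8 exceeds tier's upper bound 269, so this tier is dominated.
EOQ at £136.10 = 1054.1 (feasible in tier 2): TC = 69,900×£136.10 + (69,900/1054.1)×357 + (1054.1/2)×0.33×£136.10 = £9,560,734.96.
EOQ at £132.70 = 1067.6 < 27000, so use break Q=27000: TC = 69,900×£132.70 + (69,900/27000.0)×357 + (27000.0/2)×0.33×£132.70 = £9,867,832.73.
EOQ at £131.30 = 1073.2 < 28000, so use break Q=28000: TC = 69,900×£131.30 + (69,900/28000.0)×357 + (28000.0/2)×0.33×£131.30 = £9,785,367.22.
Lowest total cost is £9,560,734.96 at Q = 1054.1.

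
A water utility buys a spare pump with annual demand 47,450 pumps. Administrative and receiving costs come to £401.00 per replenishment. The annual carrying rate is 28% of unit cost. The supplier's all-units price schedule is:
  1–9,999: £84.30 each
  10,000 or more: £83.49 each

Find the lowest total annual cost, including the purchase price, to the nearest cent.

TC* ≈ £4,030,005.78

Holding cost per unit per year at price C is H = 0.28·C.
For each price level, check whether its EOQ is feasible; otherwise the best quantity at that price is the breakpoint.
EOQ at £84.30 = 1269.7 (feasible in tier 1): TC = 47,450×£84.30 + (47,450/1269.7)×401 + (1269.7/2)×0.28×£84.30 = £4,030,005.78.
EOQ at £83.49 = 1275.9 < 10000, so use break Q=10000: TC = 47,450×£83.49 + (47,450/10000.0)×401 + (10000.0/2)×0.28×£83.49 = £4,080,389.24.
Lowest total cost among the candidates is at Q = 1269.7.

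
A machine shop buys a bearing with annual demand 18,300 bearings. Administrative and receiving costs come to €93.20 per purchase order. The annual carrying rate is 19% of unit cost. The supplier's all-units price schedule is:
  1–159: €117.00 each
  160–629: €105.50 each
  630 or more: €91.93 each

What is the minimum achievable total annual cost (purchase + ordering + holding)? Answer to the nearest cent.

TC* ≈ €1,690,528.25

Holding cost per unit per year at price C is H = 0.19·C.
Candidates are each tier's EOQ (if it falls in that tier) and each price-break quantity.
Tier 1 (€117.00): EOQ = 391.7 exceeds tier's upper bound 159, so this tier is dominated.
EOQ at €105.50 = 412.5 (feasible in tier 2): TC = 18,300×€105.50 + (18,300/412.5)×93.2 + (412.5/2)×0.19×€105.50 = €1,938,918.97.
EOQ at €91.93 = 441.9 < 630, so use break Q=630: TC = 18,300×€91.93 + (18,300/630.0)×93.2 + (630.0/2)×0.19×€91.93 = €1,690,528.25.
Lowest total cost among the candidates is at Q = 630.0.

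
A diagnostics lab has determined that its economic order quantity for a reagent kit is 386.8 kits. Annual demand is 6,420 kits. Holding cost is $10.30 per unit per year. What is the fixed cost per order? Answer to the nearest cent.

S ≈ $120.02

Invert the EOQ relation Q*² = 2DS/H.
From Q* = √(2DS/H): S = Q*²H / (2D) = 386.8² × 10.3 / (2 × 6,420) = 120.0177.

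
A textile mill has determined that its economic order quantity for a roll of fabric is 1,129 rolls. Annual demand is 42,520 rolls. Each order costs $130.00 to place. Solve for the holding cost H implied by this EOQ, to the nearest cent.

Invert the EOQ relation Q*² = 2DS/H.
From Q* = √(2DS/H): H = 2DS / Q*² = 2 × 42,520 × 130 / 1,129² = 8.6732.

H ≈ $8.67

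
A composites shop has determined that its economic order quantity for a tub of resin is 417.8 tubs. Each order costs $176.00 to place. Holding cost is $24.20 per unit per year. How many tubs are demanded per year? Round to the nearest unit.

Invert the EOQ relation Q*² = 2DS/H.
From Q* = √(2DS/H): D = Q*²H / (2S) = 417.8² × 24.2 / (2 × 176) = 12000.783.

D ≈ 12,001 tubs per year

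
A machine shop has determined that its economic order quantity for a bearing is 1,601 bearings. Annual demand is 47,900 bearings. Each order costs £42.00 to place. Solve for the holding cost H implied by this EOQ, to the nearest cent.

H ≈ £1.57

Squaring Q* = √(2DS/H) gives Q*² = 2DS/H.
From Q* = √(2DS/H): H = 2DS / Q*² = 2 × 47,900 × 42 / 1,601² = 1.5698.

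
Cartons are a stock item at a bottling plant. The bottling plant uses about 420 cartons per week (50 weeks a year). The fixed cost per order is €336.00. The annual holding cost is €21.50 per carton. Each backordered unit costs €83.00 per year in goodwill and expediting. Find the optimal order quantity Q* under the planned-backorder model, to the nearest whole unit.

Annual demand D = 420 × 50 = 21,000.
With planned backorders, Q* = √(2DS/H) · √((H+B)/B).
√(2DS/H) = √(2 × 21,000 × 336 / 21.5) = 810.168.
√((H+B)/B) = √((21.5+83)/83) = 1.1221.
Q* ≈ 909.063.

Q* ≈ 909 cartons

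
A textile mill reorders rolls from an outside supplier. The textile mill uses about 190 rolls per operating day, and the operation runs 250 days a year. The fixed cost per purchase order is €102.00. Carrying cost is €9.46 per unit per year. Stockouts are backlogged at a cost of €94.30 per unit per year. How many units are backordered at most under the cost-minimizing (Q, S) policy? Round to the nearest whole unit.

Annual demand D = 190 × 250 = 47,500.
With planned backorders, Q* = √(2DS/H) · √((H+B)/B).
√(2DS/H) = √(2 × 47,500 × 102 / 9.46) = 1012.083.
√((H+B)/B) = √((9.46+94.3)/94.3) = 1.0490.
Q* ≈ 1061.636.
S* = Q* · H/(H+B) = 1061.636 × 9.46/103.76 ≈ 96.791.

S* ≈ 97 rolls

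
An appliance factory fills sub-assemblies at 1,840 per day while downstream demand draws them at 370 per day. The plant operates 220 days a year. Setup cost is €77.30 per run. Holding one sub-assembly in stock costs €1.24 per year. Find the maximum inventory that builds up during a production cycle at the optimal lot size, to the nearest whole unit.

I_max ≈ 2,847 sub-assemblies

Annual demand D = 370 × 220 = 81,400.
Production build-up factor (1 − d/p) = 1 − 370/1,840 = 0.7989.
Q* = √(2DS / (H(1 − d/p))) = √(2 × 81,400 × 77.3 / (1.24 × 0.7989)).
= √(12,584,440 / 0.9907) ≈ 3564.153.
Maximum inventory = Q*(1 − d/p) = 3564.153 × 0.7989 ≈ 2847.448.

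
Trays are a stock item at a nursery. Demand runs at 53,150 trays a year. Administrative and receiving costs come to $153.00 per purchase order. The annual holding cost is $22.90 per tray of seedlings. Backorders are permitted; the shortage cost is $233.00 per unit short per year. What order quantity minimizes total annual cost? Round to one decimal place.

With planned backorders, Q* = √(2DS/H) · √((H+B)/B).
√(2DS/H) = √(2 × 53,150 × 153 / 22.9) = 842.742.
√((H+B)/B) = √((22.9+233)/233) = 1.0480.
Q* ≈ 883.185.

Q* ≈ 883.2 trays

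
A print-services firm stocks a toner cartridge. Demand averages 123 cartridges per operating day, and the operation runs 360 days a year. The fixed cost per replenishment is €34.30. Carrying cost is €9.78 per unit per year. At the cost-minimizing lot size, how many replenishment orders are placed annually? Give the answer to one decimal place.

N ≈ 79.5 orders per year

Annual demand D = 123 × 360 = 44,280.
EOQ = √(2DS/H) = √(2 × 44,280 × 34.3 / 9.78) ≈ 557.31.
Orders per year = D / Q* = 44,280 / 557.31 ≈ 79.453.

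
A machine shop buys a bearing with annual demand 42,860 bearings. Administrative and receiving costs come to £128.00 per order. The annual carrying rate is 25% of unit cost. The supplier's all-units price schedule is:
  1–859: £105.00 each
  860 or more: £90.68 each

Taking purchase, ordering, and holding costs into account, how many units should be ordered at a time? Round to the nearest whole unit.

Holding cost per unit per year at price C is H = 0.25·C.
For each price level, check whether its EOQ is feasible; otherwise the best quantity at that price is the breakpoint.
EOQ at £105.00 = 646.5 (feasible in tier 1): TC = 42,860×£105.00 + (42,860/646.5)×128 + (646.5/2)×0.25×£105.00 = £4,517,271.13.
EOQ at £90.68 = 695.7 < 860, so use break Q=860: TC = 42,860×£90.68 + (42,860/860.0)×128 + (860.0/2)×0.25×£90.68 = £3,902,672.06.
Lowest total cost is £3,902,672.06 at Q = 860.0.

Q* ≈ 860 bearings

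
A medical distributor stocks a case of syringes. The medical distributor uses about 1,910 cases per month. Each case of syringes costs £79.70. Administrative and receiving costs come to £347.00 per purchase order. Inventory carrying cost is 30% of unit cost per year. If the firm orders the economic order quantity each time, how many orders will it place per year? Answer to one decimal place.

N ≈ 28.1 orders per year

Annual demand D = 1,910 × 12 = 22,920.
Holding cost H = 0.30 × £79.70 = £23.9100 per unit per year.
EOQ = √(2DS/H) = √(2 × 22,920 × 347 / 23.91) ≈ 815.64.
Orders per year = D / Q* = 22,920 / 815.64 ≈ 28.101.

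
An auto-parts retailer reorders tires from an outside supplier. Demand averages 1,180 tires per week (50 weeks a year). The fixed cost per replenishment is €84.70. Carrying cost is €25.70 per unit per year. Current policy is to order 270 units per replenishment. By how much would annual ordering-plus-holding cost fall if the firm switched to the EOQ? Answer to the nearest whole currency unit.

Extra cost ≈ €5,951 per year

Annual demand D = 1,180 × 50 = 59,000.
EOQ = √(2DS/H) = √(2 × 59,000 × 84.7 / 25.7) ≈ 623.61.
Cost at Q* = (D/Q*)S + (Q*/2)H = √(2DSH) ≈ €16,026.89.
Cost at Q = 270: (59,000/270)×84.7 + (270/2)×25.7 = €18,508.52 + €3,469.50 = €21,978.02.
Excess = €21,978.02 − €16,026.89 = €5,951.13.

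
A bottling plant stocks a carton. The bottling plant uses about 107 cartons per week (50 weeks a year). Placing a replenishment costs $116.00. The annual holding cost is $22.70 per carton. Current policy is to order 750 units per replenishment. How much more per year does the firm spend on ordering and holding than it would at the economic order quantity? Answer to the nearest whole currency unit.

Extra cost ≈ $4,032 per year

Annual demand D = 107 × 50 = 5,350.
EOQ = √(2DS/H) = √(2 × 5,350 × 116 / 22.7) ≈ 233.83.
Cost at Q* = (D/Q*)S + (Q*/2)H = √(2DSH) ≈ $5,308.04.
Cost at Q = 750: (5,350/750)×116 + (750/2)×22.7 = $827.47 + $8,512.50 = $9,339.97.
Excess = $9,339.97 − $5,308.04 = $4,031.93.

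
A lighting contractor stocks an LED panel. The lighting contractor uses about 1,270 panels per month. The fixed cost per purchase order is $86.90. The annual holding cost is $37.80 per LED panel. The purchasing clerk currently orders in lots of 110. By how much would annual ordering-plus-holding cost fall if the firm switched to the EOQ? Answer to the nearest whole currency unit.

Annual demand D = 1,270 × 12 = 15,240.
EOQ = √(2DS/H) = √(2 × 15,240 × 86.9 / 37.8) ≈ 264.71.
Cost at Q* = (D/Q*)S + (Q*/2)H = √(2DSH) ≈ $10,006.06.
Cost at Q = 110: (15,240/110)×86.9 + (110/2)×37.8 = $12,039.60 + $2,079.00 = $14,118.60.
Excess = $14,118.60 − $10,006.06 = $4,112.54.

Extra cost ≈ $4,113 per year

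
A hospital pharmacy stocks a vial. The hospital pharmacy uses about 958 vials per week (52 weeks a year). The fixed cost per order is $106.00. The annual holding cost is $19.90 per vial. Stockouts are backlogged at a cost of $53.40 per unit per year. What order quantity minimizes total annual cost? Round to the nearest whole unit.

Annual demand D = 958 × 52 = 49,816.
With planned backorders, Q* = √(2DS/H) · √((H+B)/B).
√(2DS/H) = √(2 × 49,816 × 106 / 19.9) = 728.494.
√((H+B)/B) = √((19.9+53.4)/53.4) = 1.1716.
Q* ≈ 853.507.

Q* ≈ 854 vials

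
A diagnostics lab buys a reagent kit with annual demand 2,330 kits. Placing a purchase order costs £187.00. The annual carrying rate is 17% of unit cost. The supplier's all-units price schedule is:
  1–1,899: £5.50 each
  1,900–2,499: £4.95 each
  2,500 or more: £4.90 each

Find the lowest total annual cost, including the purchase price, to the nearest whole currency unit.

TC* ≈ £12,562

Holding cost per unit per year at price C is H = 0.17·C.
For each price level, check whether its EOQ is feasible; otherwise the best quantity at that price is the breakpoint.
EOQ at £5.50 = 965.4 (feasible in tier 1): TC = 2,330×£5.50 + (2,330/965.4)×187 + (965.4/2)×0.17×£5.50 = £13,717.65.
EOQ at £4.95 = 1017.6 < 1900, so use break Q=1900: TC = 2,330×£4.95 + (2,330/1900.0)×187 + (1900.0/2)×0.17×£4.95 = £12,562.25.
EOQ at £4.90 = 1022.8 < 2500, so use break Q=2500: TC = 2,330×£4.90 + (2,330/2500.0)×187 + (2500.0/2)×0.17×£4.90 = £12,632.53.
Lowest total cost among the candidates is at Q = 1900.0.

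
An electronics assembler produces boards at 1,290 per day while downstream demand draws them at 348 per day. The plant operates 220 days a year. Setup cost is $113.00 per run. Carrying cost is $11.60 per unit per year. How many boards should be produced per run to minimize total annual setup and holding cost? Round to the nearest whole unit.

Q* ≈ 1,429 boards

Annual demand D = 348 × 220 = 76,560.
Production build-up factor (1 − d/p) = 1 − 348/1,290 = 0.7302.
Q* = √(2DS / (H(1 − d/p))) = √(2 × 76,560 × 113 / (11.6 × 0.7302)).
= √(17,302,560 / 8.4707) ≈ 1429.209.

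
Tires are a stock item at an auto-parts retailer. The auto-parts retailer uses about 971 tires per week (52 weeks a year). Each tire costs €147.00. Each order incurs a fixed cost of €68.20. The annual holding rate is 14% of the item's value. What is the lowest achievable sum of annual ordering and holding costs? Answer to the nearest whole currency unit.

TC* ≈ €11,905

Annual demand D = 971 × 52 = 50,492.
Holding cost H = 0.14 × €147.00 = €20.5800 per unit per year.
EOQ = √(2DS/H) = √(2 × 50,492 × 68.2 / 20.58) ≈ 578.49.
At the optimum the two cost components are equal, so total cost = 2·(Q*/2)H = Q*·H.
Minimum total = √(2DSH) = √(2 × 50,492 × 68.2 × 20.58) ≈ 11905.322.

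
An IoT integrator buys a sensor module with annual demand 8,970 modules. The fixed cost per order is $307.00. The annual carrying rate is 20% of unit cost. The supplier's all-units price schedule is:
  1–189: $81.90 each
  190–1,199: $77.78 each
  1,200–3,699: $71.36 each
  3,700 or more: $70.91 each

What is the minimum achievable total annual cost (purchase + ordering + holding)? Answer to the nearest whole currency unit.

Holding cost per unit per year at price C is H = 0.20·C.
Candidates are each tier's EOQ (if it falls in that tier) and each price-break quantity.
Tier 1 ($81.90): EOQ = 579.9 exceeds tier's upper bound 189, so this tier is dominated.
EOQ at $77.78 = 595.0 (feasible in tier 2): TC = 8,970×$77.78 + (8,970/595.0)×307 + (595.0/2)×0.20×$77.78 = $706,942.73.
EOQ at $71.36 = 621.2 < 1200, so use break Q=1200: TC = 8,970×$71.36 + (8,970/1200.0)×307 + (1200.0/2)×0.20×$71.36 = $650,957.22.
EOQ at $70.91 = 623.2 < 3700, so use break Q=3700: TC = 8,970×$70.91 + (8,970/3700.0)×307 + (3700.0/2)×0.20×$70.91 = $663,043.67.
Lowest total cost among the candidates is at Q = 1200.0.

TC* ≈ $650,957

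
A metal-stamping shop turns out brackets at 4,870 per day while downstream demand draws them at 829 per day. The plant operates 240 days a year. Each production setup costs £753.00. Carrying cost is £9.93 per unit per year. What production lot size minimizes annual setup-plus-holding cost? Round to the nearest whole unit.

Annual demand D = 829 × 240 = 198,960.
Production build-up factor (1 − d/p) = 1 − 829/4,870 = 0.8298.
Q* = √(2DS / (H(1 − d/p))) = √(2 × 198,960 × 753 / (9.93 × 0.8298)).
= √(299,633,760 / 8.2397) ≈ 6030.326.

Q* ≈ 6,030 brackets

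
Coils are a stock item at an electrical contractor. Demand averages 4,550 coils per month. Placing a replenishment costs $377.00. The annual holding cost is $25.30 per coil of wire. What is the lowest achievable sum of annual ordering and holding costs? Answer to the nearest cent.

TC* ≈ $32,273.22

Annual demand D = 4,550 × 12 = 54,600.
EOQ = √(2DS/H) = √(2 × 54,600 × 377 / 25.3) ≈ 1275.62.
At Q*, ordering cost (D/Q*)S equals holding cost (Q*/2)H, each = √(DSH/2).
Minimum total = √(2DSH) = √(2 × 54,600 × 377 × 25.3) ≈ 32273.217.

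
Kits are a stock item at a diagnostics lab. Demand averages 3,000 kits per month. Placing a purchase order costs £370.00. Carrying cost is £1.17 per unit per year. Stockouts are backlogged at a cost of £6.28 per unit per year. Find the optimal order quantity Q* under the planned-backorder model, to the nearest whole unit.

Annual demand D = 3,000 × 12 = 36,000.
With planned backorders, Q* = √(2DS/H) · √((H+B)/B).
√(2DS/H) = √(2 × 36,000 × 370 / 1.17) = 4771.712.
√((H+B)/B) = √((1.17+6.28)/6.28) = 1.0892.
Q* ≈ 5197.237.

Q* ≈ 5,197 kits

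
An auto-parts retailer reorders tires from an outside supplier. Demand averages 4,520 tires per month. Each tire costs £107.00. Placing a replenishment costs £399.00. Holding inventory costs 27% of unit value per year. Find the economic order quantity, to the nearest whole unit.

Q* ≈ 1,224 tires

Annual demand D = 4,520 × 12 = 54,240.
Holding cost H = 0.27 × £107.00 = £28.8900 per unit per year.
EOQ = √(2DS / H) = √(2 × 54,240 × 399 / 28.89).
= √(43,283,520 / 28.89) = √1,498,218.0685 ≈ 1224.017.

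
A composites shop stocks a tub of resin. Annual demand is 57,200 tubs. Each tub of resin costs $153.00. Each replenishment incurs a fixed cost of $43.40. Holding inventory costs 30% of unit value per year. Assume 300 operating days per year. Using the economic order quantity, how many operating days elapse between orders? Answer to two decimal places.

Holding cost H = 0.30 × $153.00 = $45.9000 per unit per year.
EOQ = √(2DS/H) = √(2 × 57,200 × 43.4 / 45.9) ≈ 328.89.
Cycle time = Q*/D × 300 = 328.89 / 57,200 × 300 ≈ 1.725 days.

T ≈ 1.72 days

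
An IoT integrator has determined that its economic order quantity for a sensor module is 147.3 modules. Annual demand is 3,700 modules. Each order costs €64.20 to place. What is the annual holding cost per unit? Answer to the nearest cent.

H ≈ €21.90

Invert the EOQ relation Q*² = 2DS/H.
From Q* = √(2DS/H): H = 2DS / Q*² = 2 × 3,700 × 64.2 / 147.3² = 21.8958.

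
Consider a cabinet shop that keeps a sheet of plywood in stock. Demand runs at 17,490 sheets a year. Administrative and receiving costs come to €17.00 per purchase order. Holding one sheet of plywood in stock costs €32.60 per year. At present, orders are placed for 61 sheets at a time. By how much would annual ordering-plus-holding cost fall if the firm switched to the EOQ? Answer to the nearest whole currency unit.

Extra cost ≈ €1,466 per year

EOQ = √(2DS/H) = √(2 × 17,490 × 17 / 32.6) ≈ 135.06.
Cost at Q* = (D/Q*)S + (Q*/2)H = √(2DSH) ≈ €4,402.94.
Cost at Q = 61: (17,490/61)×17 + (61/2)×32.6 = €4,874.26 + €994.30 = €5,868.56.
Excess = €5,868.56 − €4,402.94 = €1,465.62.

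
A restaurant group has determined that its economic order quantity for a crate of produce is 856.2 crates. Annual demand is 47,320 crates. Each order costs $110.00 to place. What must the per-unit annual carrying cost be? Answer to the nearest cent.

H ≈ $14.20

The basic EOQ model gives Q* = √(2DS/H); rearrange for the unknown.
From Q* = √(2DS/H): H = 2DS / Q*² = 2 × 47,320 × 110 / 856.2² = 14.2009.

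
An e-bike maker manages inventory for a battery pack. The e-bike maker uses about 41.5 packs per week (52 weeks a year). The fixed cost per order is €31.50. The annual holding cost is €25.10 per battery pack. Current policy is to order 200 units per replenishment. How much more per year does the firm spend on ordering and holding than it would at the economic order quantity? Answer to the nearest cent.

Extra cost ≈ €1,002.60 per year

Annual demand D = 41.5 × 52 = 2,158.
EOQ = √(2DS/H) = √(2 × 2,158 × 31.5 / 25.1) ≈ 73.60.
Cost at Q* = (D/Q*)S + (Q*/2)H = √(2DSH) ≈ €1,847.28.
Cost at Q = 200: (2,158/200)×31.5 + (200/2)×25.1 = €339.88 + €2,510.00 = €2,849.89.
Excess = €2,849.89 − €1,847.28 = €1,002.60.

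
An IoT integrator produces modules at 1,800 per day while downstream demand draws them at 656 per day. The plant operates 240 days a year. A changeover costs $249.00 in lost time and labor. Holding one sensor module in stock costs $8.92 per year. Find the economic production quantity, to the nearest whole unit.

Q* ≈ 3,719 modules

Annual demand D = 656 × 240 = 157,440.
Production build-up factor (1 − d/p) = 1 − 656/1,800 = 0.6356.
Q* = √(2DS / (H(1 − d/p))) = √(2 × 157,440 × 249 / (8.92 × 0.6356)).
= √(78,405,120 / 5.6692) ≈ 3718.887.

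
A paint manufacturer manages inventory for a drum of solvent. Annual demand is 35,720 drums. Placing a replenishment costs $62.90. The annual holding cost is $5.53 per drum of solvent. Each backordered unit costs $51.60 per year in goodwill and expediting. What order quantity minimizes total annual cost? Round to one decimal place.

Q* ≈ 948.5 drums

With planned backorders, Q* = √(2DS/H) · √((H+B)/B).
√(2DS/H) = √(2 × 35,720 × 62.9 / 5.53) = 901.433.
√((H+B)/B) = √((5.53+51.6)/51.6) = 1.0522.
Q* ≈ 948.507.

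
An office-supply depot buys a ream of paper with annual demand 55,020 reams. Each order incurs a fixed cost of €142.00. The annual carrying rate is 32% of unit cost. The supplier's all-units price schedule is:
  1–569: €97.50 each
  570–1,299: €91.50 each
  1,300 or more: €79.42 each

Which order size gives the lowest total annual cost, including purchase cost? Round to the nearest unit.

Q* ≈ 1,300 reams

Holding cost per unit per year at price C is H = 0.32·C.
Candidates are each tier's EOQ (if it falls in that tier) and each price-break quantity.
Tier 1 (€97.50): EOQ = 707.7 exceeds tier's upper bound 569, so this tier is dominated.
EOQ at €91.50 = 730.5 (feasible in tier 2): TC = 55,020×€91.50 + (55,020/730.5)×142 + (730.5/2)×0.32×€91.50 = €5,055,719.72.
EOQ at €79.42 = 784.1 < 1300, so use break Q=1300: TC = 55,020×€79.42 + (55,020/1300.0)×142 + (1300.0/2)×0.32×€79.42 = €4,392,217.64.
Lowest total cost is €4,392,217.64 at Q = 1300.0.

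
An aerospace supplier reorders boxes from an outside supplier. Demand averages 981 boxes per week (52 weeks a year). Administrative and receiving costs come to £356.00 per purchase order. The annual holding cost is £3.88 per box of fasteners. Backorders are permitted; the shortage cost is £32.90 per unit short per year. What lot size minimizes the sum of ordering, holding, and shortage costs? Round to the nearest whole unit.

Annual demand D = 981 × 52 = 51,012.
With planned backorders, Q* = √(2DS/H) · √((H+B)/B).
√(2DS/H) = √(2 × 51,012 × 356 / 3.88) = 3059.569.
√((H+B)/B) = √((3.88+32.9)/32.9) = 1.0573.
Q* ≈ 3234.955.

Q* ≈ 3,235 boxes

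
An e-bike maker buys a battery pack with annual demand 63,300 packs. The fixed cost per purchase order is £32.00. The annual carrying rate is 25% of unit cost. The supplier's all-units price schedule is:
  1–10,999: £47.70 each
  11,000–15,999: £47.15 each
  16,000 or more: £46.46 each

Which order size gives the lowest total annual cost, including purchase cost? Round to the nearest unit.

Holding cost per unit per year at price C is H = 0.25·C.
Evaluate total cost at each tier's feasible EOQ or, if the EOQ is below the tier, at the tier's minimum quantity.
EOQ at £47.70 = 582.9 (feasible in tier 1): TC = 63,300×£47.70 + (63,300/582.9)×32 + (582.9/2)×0.25×£47.70 = £3,026,360.58.
EOQ at £47.15 = 586.2 < 11000, so use break Q=11000: TC = 63,300×£47.15 + (63,300/11000.0)×32 + (11000.0/2)×0.25×£47.15 = £3,049,610.40.
EOQ at £46.46 = 590.6 < 16000, so use break Q=16000: TC = 63,300×£46.46 + (63,300/16000.0)×32 + (16000.0/2)×0.25×£46.46 = £3,033,964.60.
Lowest total cost is £3,026,360.58 at Q = 582.9.

Q* ≈ 583 packs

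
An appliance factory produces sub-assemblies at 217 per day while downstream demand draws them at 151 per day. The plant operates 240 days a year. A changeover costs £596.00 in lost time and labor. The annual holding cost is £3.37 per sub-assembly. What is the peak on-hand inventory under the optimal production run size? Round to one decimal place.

Annual demand D = 151 × 240 = 36,240.
Production build-up factor (1 − d/p) = 1 − 151/217 = 0.3041.
Q* = √(2DS / (H(1 − d/p))) = √(2 × 36,240 × 596 / (3.37 × 0.3041)).
= √(43,198,080 / 1.025) ≈ 6491.950.
Maximum inventory = Q*(1 − d/p) = 6491.950 × 0.3041 ≈ 1974.510.

I_max ≈ 1,974.5 sub-assemblies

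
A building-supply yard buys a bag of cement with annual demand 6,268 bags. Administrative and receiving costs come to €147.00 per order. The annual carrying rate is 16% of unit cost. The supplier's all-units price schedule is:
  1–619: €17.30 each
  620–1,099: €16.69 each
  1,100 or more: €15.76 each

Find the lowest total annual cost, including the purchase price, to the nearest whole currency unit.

Holding cost per unit per year at price C is H = 0.16·C.
For each price level, check whether its EOQ is feasible; otherwise the best quantity at that price is the breakpoint.
Tier 1 (€17.30): EOQ = 815.9 exceeds tier's upper bound 619, so this tier is dominated.
EOQ at €16.69 = 830.7 (feasible in tier 2): TC = 6,268×€16.69 + (6,268/830.7)×147 + (830.7/2)×0.16×€16.69 = €106,831.25.
EOQ at €15.76 = 854.9 < 1100, so use break Q=1100: TC = 6,268×€15.76 + (6,268/1100.0)×147 + (1100.0/2)×0.16×€15.76 = €101,008.19.
Lowest total cost among the candidates is at Q = 1100.0.

TC* ≈ €101,008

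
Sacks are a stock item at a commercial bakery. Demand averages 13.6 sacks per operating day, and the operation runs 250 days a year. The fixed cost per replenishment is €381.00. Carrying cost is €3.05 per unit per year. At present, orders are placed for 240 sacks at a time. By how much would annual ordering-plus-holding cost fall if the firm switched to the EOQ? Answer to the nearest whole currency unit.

Extra cost ≈ €2,952 per year

Annual demand D = 13.6 × 250 = 3,400.
EOQ = √(2DS/H) = √(2 × 3,400 × 381 / 3.05) ≈ 921.65.
Cost at Q* = (D/Q*)S + (Q*/2)H = √(2DSH) ≈ €2,811.04.
Cost at Q = 240: (3,400/240)×381 + (240/2)×3.05 = €5,397.50 + €366.00 = €5,763.50.
Excess = €5,763.50 − €2,811.04 = €2,952.46.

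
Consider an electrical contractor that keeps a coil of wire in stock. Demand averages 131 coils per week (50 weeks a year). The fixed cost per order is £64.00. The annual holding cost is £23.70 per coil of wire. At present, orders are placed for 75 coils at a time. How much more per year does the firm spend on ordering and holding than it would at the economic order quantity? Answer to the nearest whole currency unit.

Annual demand D = 131 × 50 = 6,550.
EOQ = √(2DS/H) = √(2 × 6,550 × 64 / 23.7) ≈ 188.08.
Cost at Q* = (D/Q*)S + (Q*/2)H = √(2DSH) ≈ £4,457.59.
Cost at Q = 75: (6,550/75)×64 + (75/2)×23.7 = £5,589.33 + £888.75 = £6,478.08.
Excess = £6,478.08 − £4,457.59 = £2,020.50.

Extra cost ≈ £2,020 per year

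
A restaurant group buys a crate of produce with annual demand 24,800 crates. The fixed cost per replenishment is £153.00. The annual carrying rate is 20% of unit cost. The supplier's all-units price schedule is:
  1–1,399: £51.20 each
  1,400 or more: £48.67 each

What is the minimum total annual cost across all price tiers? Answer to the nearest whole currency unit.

Holding cost per unit per year at price C is H = 0.20·C.
For each price level, check whether its EOQ is feasible; otherwise the best quantity at that price is the breakpoint.
EOQ at £51.20 = 860.9 (feasible in tier 1): TC = 24,800×£51.20 + (24,800/860.9)×153 + (860.9/2)×0.20×£51.20 = £1,278,575.29.
EOQ at £48.67 = 883.0 < 1400, so use break Q=1400: TC = 24,800×£48.67 + (24,800/1400.0)×153 + (1400.0/2)×0.20×£48.67 = £1,216,540.09.
Lowest total cost among the candidates is at Q = 1400.0.

TC* ≈ £1,216,540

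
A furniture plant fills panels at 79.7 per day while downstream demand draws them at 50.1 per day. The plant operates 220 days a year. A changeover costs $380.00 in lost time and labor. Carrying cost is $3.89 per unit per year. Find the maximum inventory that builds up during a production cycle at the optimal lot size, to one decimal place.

Annual demand D = 50.1 × 220 = 11,022.
Production build-up factor (1 − d/p) = 1 − 50.1/79.7 = 0.3714.
Q* = √(2DS / (H(1 − d/p))) = √(2 × 11,022 × 380 / (3.89 × 0.3714)).
= √(8,376,720 / 1.4447) ≈ 2407.939.
Maximum inventory = Q*(1 − d/p) = 2407.939 × 0.3714 ≈ 894.291.

I_max ≈ 894.3 panels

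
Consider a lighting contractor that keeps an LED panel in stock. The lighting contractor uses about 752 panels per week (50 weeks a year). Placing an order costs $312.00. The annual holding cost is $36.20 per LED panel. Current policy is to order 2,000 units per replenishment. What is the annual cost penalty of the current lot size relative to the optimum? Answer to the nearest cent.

Annual demand D = 752 × 50 = 37,600.
EOQ = √(2DS/H) = √(2 × 37,600 × 312 / 36.2) ≈ 805.07.
Cost at Q* = (D/Q*)S + (Q*/2)H = √(2DSH) ≈ $29,143.42.
Cost at Q = 2,000: (37,600/2,000)×312 + (2,000/2)×36.2 = $5,865.60 + $36,200.00 = $42,065.60.
Excess = $42,065.60 − $29,143.42 = $12,922.18.

Extra cost ≈ $12,922.18 per year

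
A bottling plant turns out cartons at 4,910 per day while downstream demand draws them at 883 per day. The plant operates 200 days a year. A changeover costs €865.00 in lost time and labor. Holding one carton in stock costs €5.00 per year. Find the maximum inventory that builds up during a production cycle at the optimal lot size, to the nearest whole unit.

Annual demand D = 883 × 200 = 176,600.
Production build-up factor (1 − d/p) = 1 − 883/4,910 = 0.8202.
Q* = √(2DS / (H(1 − d/p))) = √(2 × 176,600 × 865 / (5 × 0.8202)).
= √(305,518,000 / 4.1008) ≈ 8631.441.
Maximum inventory = Q*(1 − d/p) = 8631.441 × 0.8202 ≈ 7079.188.

I_max ≈ 7,079 cartons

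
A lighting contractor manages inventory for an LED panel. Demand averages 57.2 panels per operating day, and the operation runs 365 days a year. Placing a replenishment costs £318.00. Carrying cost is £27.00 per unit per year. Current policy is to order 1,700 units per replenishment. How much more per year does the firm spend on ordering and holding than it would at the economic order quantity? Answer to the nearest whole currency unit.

Annual demand D = 57.2 × 365 = 20,878.
EOQ = √(2DS/H) = √(2 × 20,878 × 318 / 27) ≈ 701.28.
Cost at Q* = (D/Q*)S + (Q*/2)H = √(2DSH) ≈ £18,934.55.
Cost at Q = 1,700: (20,878/1,700)×318 + (1,700/2)×27 = £3,905.41 + £22,950.00 = £26,855.41.
Excess = £26,855.41 − £18,934.55 = £7,920.87.

Extra cost ≈ £7,921 per year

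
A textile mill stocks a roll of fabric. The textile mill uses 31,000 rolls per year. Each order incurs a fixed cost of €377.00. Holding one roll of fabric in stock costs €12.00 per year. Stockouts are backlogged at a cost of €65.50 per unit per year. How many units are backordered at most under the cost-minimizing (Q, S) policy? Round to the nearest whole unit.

S* ≈ 235 rolls

With planned backorders, Q* = √(2DS/H) · √((H+B)/B).
√(2DS/H) = √(2 × 31,000 × 377 / 12) = 1395.648.
√((H+B)/B) = √((12+65.5)/65.5) = 1.0878.
Q* ≈ 1518.120.
S* = Q* · H/(H+B) = 1518.120 × 12/77.5 ≈ 235.064.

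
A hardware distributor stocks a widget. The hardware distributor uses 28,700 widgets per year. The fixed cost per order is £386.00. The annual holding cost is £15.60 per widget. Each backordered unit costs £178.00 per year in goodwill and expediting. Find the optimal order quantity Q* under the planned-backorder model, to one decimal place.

With planned backorders, Q* = √(2DS/H) · √((H+B)/B).
√(2DS/H) = √(2 × 28,700 × 386 / 15.6) = 1191.756.
√((H+B)/B) = √((15.6+178)/178) = 1.0429.
Q* ≈ 1242.882.

Q* ≈ 1,242.9 widgets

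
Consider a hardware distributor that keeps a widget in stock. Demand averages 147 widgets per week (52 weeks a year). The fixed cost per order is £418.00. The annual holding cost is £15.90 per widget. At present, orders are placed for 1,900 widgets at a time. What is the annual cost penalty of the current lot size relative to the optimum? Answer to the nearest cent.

Annual demand D = 147 × 52 = 7,644.
EOQ = √(2DS/H) = √(2 × 7,644 × 418 / 15.9) ≈ 633.96.
Cost at Q* = (D/Q*)S + (Q*/2)H = √(2DSH) ≈ £10,080.03.
Cost at Q = 1,900: (7,644/1,900)×418 + (1,900/2)×15.9 = £1,681.68 + £15,105.00 = £16,786.68.
Excess = £16,786.68 − £10,080.03 = £6,706.65.

Extra cost ≈ £6,706.65 per year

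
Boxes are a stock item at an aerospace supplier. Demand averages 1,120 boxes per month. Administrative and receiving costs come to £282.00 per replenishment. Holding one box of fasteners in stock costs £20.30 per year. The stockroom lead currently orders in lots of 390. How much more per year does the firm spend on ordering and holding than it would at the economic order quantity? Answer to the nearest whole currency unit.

Extra cost ≈ £1,272 per year

Annual demand D = 1,120 × 12 = 13,440.
EOQ = √(2DS/H) = √(2 × 13,440 × 282 / 20.3) ≈ 611.07.
Cost at Q* = (D/Q*)S + (Q*/2)H = √(2DSH) ≈ £12,404.73.
Cost at Q = 390: (13,440/390)×282 + (390/2)×20.3 = £9,718.15 + £3,958.50 = £13,676.65.
Excess = £13,676.65 − £12,404.73 = £1,271.93.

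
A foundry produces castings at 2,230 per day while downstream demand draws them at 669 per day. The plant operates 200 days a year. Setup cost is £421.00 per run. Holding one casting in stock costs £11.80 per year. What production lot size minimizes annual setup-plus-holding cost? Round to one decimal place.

Annual demand D = 669 × 200 = 133,800.
Production build-up factor (1 − d/p) = 1 − 669/2,230 = 0.7000.
Q* = √(2DS / (H(1 − d/p))) = √(2 × 133,800 × 421 / (11.8 × 0.7000)).
= √(112,659,600 / 8.26) ≈ 3693.126.

Q* ≈ 3,693.1 castings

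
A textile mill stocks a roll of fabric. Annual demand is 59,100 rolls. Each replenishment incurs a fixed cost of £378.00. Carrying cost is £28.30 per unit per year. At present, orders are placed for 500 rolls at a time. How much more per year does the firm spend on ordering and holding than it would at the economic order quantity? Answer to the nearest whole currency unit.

EOQ = √(2DS/H) = √(2 × 59,100 × 378 / 28.3) ≈ 1256.50.
Cost at Q* = (D/Q*)S + (Q*/2)H = √(2DSH) ≈ £35,558.86.
Cost at Q = 500: (59,100/500)×378 + (500/2)×28.3 = £44,679.60 + £7,075.00 = £51,754.60.
Excess = £51,754.60 − £35,558.86 = £16,195.74.

Extra cost ≈ £16,196 per year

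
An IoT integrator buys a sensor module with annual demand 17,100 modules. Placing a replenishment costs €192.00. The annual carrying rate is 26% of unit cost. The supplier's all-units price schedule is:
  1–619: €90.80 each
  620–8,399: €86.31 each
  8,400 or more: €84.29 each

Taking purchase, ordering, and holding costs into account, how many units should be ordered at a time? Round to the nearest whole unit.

Holding cost per unit per year at price C is H = 0.26·C.
Evaluate total cost at each tier's feasible EOQ or, if the EOQ is below the tier, at the tier's minimum quantity.
EOQ at €90.80 = 527.4 (feasible in tier 1): TC = 17,100×€90.80 + (17,100/527.4)×192 + (527.4/2)×0.26×€90.80 = €1,565,130.69.
EOQ at €86.31 = 540.9 < 620, so use break Q=620: TC = 17,100×€86.31 + (17,100/620.0)×192 + (620.0/2)×0.26×€86.31 = €1,488,153.07.
EOQ at €84.29 = 547.4 < 8400, so use break Q=8400: TC = 17,100×€84.29 + (17,100/8400.0)×192 + (8400.0/2)×0.26×€84.29 = €1,533,794.54.
Lowest total cost is €1,488,153.07 at Q = 620.0.

Q* ≈ 620 modules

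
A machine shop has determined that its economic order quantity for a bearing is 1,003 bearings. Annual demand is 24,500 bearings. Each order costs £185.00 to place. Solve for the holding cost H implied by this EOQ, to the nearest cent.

Invert the EOQ relation Q*² = 2DS/H.
From Q* = √(2DS/H): H = 2DS / Q*² = 2 × 24,500 × 185 / 1,003² = 9.0109.

H ≈ £9.01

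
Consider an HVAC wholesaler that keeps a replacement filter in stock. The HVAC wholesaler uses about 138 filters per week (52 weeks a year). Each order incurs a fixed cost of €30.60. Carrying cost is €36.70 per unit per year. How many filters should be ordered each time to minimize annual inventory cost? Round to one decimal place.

Annual demand D = 138 × 52 = 7,176.
EOQ = √(2DS / H) = √(2 × 7,176 × 30.6 / 36.7).
= √(439,171.2 / 36.7) = √11,966.5177 ≈ 109.392.

Q* ≈ 109.4 filters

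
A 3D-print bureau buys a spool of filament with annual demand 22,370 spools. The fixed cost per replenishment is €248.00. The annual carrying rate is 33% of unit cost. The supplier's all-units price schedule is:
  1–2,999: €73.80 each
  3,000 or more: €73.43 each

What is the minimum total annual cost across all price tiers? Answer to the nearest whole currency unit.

TC* ≈ €1,667,344

Holding cost per unit per year at price C is H = 0.33·C.
Evaluate total cost at each tier's feasible EOQ or, if the EOQ is below the tier, at the tier's minimum quantity.
EOQ at €73.80 = 675.0 (feasible in tier 1): TC = 22,370×€73.80 + (22,370/675.0)×248 + (675.0/2)×0.33×€73.80 = €1,667,344.38.
EOQ at €73.43 = 676.7 < 3000, so use break Q=3000: TC = 22,370×€73.43 + (22,370/3000.0)×248 + (3000.0/2)×0.33×€73.43 = €1,680,826.20.
Lowest total cost among the candidates is at Q = 675.0.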